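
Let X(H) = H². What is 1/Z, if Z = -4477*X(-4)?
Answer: -1/71632 ≈ -1.3960e-5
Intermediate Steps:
Z = -71632 (Z = -4477*(-4)² = -4477*16 = -71632)
1/Z = 1/(-71632) = -1/71632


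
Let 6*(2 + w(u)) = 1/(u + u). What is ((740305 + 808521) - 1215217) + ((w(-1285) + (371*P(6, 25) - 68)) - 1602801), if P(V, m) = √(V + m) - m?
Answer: -19715040541/15420 + 371*√31 ≈ -1.2765e+6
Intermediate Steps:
w(u) = -2 + 1/(12*u) (w(u) = -2 + 1/(6*(u + u)) = -2 + 1/(6*((2*u))) = -2 + (1/(2*u))/6 = -2 + 1/(12*u))
((740305 + 808521) - 1215217) + ((w(-1285) + (371*P(6, 25) - 68)) - 1602801) = ((740305 + 808521) - 1215217) + (((-2 + (1/12)/(-1285)) + (371*(√(6 + 25) - 1*25) - 68)) - 1602801) = (1548826 - 1215217) + (((-2 + (1/12)*(-1/1285)) + (371*(√31 - 25) - 68)) - 1602801) = 333609 + (((-2 - 1/15420) + (371*(-25 + √31) - 68)) - 1602801) = 333609 + ((-30841/15420 + ((-9275 + 371*√31) - 68)) - 1602801) = 333609 + ((-30841/15420 + (-9343 + 371*√31)) - 1602801) = 333609 + ((-144099901/15420 + 371*√31) - 1602801) = 333609 + (-24859291321/15420 + 371*√31) = -19715040541/15420 + 371*√31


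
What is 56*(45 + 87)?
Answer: 7392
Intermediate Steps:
56*(45 + 87) = 56*132 = 7392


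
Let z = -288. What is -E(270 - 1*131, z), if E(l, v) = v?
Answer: 288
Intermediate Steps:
-E(270 - 1*131, z) = -1*(-288) = 288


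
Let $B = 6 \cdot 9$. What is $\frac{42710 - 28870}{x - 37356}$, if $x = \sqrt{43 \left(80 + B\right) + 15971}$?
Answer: $- \frac{517007040}{1395449003} - \frac{13840 \sqrt{21733}}{1395449003} \approx -0.37196$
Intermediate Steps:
$B = 54$
$x = \sqrt{21733}$ ($x = \sqrt{43 \left(80 + 54\right) + 15971} = \sqrt{43 \cdot 134 + 15971} = \sqrt{5762 + 15971} = \sqrt{21733} \approx 147.42$)
$\frac{42710 - 28870}{x - 37356} = \frac{42710 - 28870}{\sqrt{21733} - 37356} = \frac{13840}{-37356 + \sqrt{21733}}$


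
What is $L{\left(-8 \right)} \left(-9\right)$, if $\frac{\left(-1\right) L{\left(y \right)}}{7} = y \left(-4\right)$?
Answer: $2016$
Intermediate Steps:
$L{\left(y \right)} = 28 y$ ($L{\left(y \right)} = - 7 y \left(-4\right) = - 7 \left(- 4 y\right) = 28 y$)
$L{\left(-8 \right)} \left(-9\right) = 28 \left(-8\right) \left(-9\right) = \left(-224\right) \left(-9\right) = 2016$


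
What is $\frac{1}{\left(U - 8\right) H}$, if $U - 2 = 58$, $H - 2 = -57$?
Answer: $- \frac{1}{2860} \approx -0.00034965$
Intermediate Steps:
$H = -55$ ($H = 2 - 57 = -55$)
$U = 60$ ($U = 2 + 58 = 60$)
$\frac{1}{\left(U - 8\right) H} = \frac{1}{\left(60 - 8\right) \left(-55\right)} = \frac{1}{52 \left(-55\right)} = \frac{1}{-2860} = - \frac{1}{2860}$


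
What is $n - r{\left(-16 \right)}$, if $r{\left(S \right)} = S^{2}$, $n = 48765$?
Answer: $48509$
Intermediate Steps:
$n - r{\left(-16 \right)} = 48765 - \left(-16\right)^{2} = 48765 - 256 = 48509$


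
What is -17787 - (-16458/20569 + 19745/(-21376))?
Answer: -7819882583815/439682944 ≈ -17785.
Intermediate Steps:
-17787 - (-16458/20569 + 19745/(-21376)) = -17787 - (-16458*1/20569 + 19745*(-1/21376)) = -17787 - (-16458/20569 - 19745/21376) = -17787 - 1*(-757941113/439682944) = -17787 + 757941113/439682944 = -7819882583815/439682944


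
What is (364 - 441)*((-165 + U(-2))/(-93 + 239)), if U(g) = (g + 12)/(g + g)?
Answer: 25795/292 ≈ 88.339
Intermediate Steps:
U(g) = (12 + g)/(2*g) (U(g) = (12 + g)/((2*g)) = (12 + g)*(1/(2*g)) = (12 + g)/(2*g))
(364 - 441)*((-165 + U(-2))/(-93 + 239)) = (364 - 441)*((-165 + (½)*(12 - 2)/(-2))/(-93 + 239)) = -77*(-165 + (½)*(-½)*10)/146 = -77*(-165 - 5/2)/146 = -(-25795)/(2*146) = -77*(-335/292) = 25795/292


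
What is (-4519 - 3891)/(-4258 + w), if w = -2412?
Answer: 29/23 ≈ 1.2609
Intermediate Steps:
(-4519 - 3891)/(-4258 + w) = (-4519 - 3891)/(-4258 - 2412) = -8410/(-6670) = -8410*(-1/6670) = 29/23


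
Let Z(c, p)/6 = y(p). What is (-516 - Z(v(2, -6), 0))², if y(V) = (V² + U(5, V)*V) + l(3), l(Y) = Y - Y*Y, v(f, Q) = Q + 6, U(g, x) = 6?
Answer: 230400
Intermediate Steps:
v(f, Q) = 6 + Q
l(Y) = Y - Y²
y(V) = -6 + V² + 6*V (y(V) = (V² + 6*V) + 3*(1 - 1*3) = (V² + 6*V) + 3*(1 - 3) = (V² + 6*V) + 3*(-2) = (V² + 6*V) - 6 = -6 + V² + 6*V)
Z(c, p) = -36 + 6*p² + 36*p (Z(c, p) = 6*(-6 + p² + 6*p) = -36 + 6*p² + 36*p)
(-516 - Z(v(2, -6), 0))² = (-516 - (-36 + 6*0² + 36*0))² = (-516 - (-36 + 6*0 + 0))² = (-516 - (-36 + 0 + 0))² = (-516 - 1*(-36))² = (-516 + 36)² = (-480)² = 230400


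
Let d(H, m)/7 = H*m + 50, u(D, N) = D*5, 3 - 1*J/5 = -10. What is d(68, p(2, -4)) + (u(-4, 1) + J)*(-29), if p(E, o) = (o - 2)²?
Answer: 16181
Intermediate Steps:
J = 65 (J = 15 - 5*(-10) = 15 + 50 = 65)
u(D, N) = 5*D
p(E, o) = (-2 + o)²
d(H, m) = 350 + 7*H*m (d(H, m) = 7*(H*m + 50) = 7*(50 + H*m) = 350 + 7*H*m)
d(68, p(2, -4)) + (u(-4, 1) + J)*(-29) = (350 + 7*68*(-2 - 4)²) + (5*(-4) + 65)*(-29) = (350 + 7*68*(-6)²) + (-20 + 65)*(-29) = (350 + 7*68*36) + 45*(-29) = (350 + 17136) - 1305 = 17486 - 1305 = 16181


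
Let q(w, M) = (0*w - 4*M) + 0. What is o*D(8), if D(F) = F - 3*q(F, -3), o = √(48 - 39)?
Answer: -84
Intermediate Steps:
o = 3 (o = √9 = 3)
q(w, M) = -4*M (q(w, M) = (0 - 4*M) + 0 = -4*M + 0 = -4*M)
D(F) = -36 + F (D(F) = F - (-12)*(-3) = F - 3*12 = F - 36 = -36 + F)
o*D(8) = 3*(-36 + 8) = 3*(-28) = -84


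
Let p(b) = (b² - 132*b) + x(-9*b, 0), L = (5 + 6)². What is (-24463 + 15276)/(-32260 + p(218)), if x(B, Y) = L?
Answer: 9187/13391 ≈ 0.68606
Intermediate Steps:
L = 121 (L = 11² = 121)
x(B, Y) = 121
p(b) = 121 + b² - 132*b (p(b) = (b² - 132*b) + 121 = 121 + b² - 132*b)
(-24463 + 15276)/(-32260 + p(218)) = (-24463 + 15276)/(-32260 + (121 + 218² - 132*218)) = -9187/(-32260 + (121 + 47524 - 28776)) = -9187/(-32260 + 18869) = -9187/(-13391) = -9187*(-1/13391) = 9187/13391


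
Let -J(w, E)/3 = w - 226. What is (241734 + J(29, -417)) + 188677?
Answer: 431002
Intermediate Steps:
J(w, E) = 678 - 3*w (J(w, E) = -3*(w - 226) = -3*(-226 + w) = 678 - 3*w)
(241734 + J(29, -417)) + 188677 = (241734 + (678 - 3*29)) + 188677 = (241734 + (678 - 87)) + 188677 = (241734 + 591) + 188677 = 242325 + 188677 = 431002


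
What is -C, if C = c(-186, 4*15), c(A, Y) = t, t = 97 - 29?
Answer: -68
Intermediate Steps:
t = 68
c(A, Y) = 68
C = 68
-C = -1*68 = -68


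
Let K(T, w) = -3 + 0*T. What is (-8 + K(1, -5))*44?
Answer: -484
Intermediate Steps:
K(T, w) = -3 (K(T, w) = -3 + 0 = -3)
(-8 + K(1, -5))*44 = (-8 - 3)*44 = -11*44 = -484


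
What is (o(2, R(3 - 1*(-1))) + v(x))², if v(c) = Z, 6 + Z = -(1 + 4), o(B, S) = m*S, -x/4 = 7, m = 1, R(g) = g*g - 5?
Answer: 0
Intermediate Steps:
R(g) = -5 + g² (R(g) = g² - 5 = -5 + g²)
x = -28 (x = -4*7 = -28)
o(B, S) = S (o(B, S) = 1*S = S)
Z = -11 (Z = -6 - (1 + 4) = -6 - 1*5 = -6 - 5 = -11)
v(c) = -11
(o(2, R(3 - 1*(-1))) + v(x))² = ((-5 + (3 - 1*(-1))²) - 11)² = ((-5 + (3 + 1)²) - 11)² = ((-5 + 4²) - 11)² = ((-5 + 16) - 11)² = (11 - 11)² = 0² = 0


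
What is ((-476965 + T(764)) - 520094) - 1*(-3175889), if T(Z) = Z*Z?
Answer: 2762526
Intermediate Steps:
T(Z) = Z²
((-476965 + T(764)) - 520094) - 1*(-3175889) = ((-476965 + 764²) - 520094) - 1*(-3175889) = ((-476965 + 583696) - 520094) + 3175889 = (106731 - 520094) + 3175889 = -413363 + 3175889 = 2762526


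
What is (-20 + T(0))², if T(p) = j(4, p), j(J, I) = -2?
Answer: 484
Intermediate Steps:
T(p) = -2
(-20 + T(0))² = (-20 - 2)² = (-22)² = 484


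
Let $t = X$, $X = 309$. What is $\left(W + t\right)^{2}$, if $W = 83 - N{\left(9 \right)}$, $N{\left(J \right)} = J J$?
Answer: $96721$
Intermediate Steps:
$N{\left(J \right)} = J^{2}$
$t = 309$
$W = 2$ ($W = 83 - 9^{2} = 83 - 81 = 2$)
$\left(W + t\right)^{2} = \left(2 + 309\right)^{2} = 311^{2} = 96721$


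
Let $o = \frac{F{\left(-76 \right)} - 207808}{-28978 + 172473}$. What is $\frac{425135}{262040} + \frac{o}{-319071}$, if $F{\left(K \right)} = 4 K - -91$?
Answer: $\frac{353907274254953}{218136832867560} \approx 1.6224$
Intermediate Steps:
$F{\left(K \right)} = 91 + 4 K$ ($F{\left(K \right)} = 4 K + 91 = 91 + 4 K$)
$o = - \frac{18911}{13045}$ ($o = \frac{\left(91 + 4 \left(-76\right)\right) - 207808}{-28978 + 172473} = \frac{\left(91 - 304\right) - 207808}{143495} = \left(-213 - 207808\right) \frac{1}{143495} = \left(-208021\right) \frac{1}{143495} = - \frac{18911}{13045} \approx -1.4497$)
$\frac{425135}{262040} + \frac{o}{-319071} = \frac{425135}{262040} - \frac{18911}{13045 \left(-319071\right)} = 425135 \cdot \frac{1}{262040} - - \frac{18911}{4162281195} = \frac{85027}{52408} + \frac{18911}{4162281195} = \frac{353907274254953}{218136832867560}$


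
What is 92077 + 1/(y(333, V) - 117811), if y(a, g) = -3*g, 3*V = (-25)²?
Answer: 10905231571/118436 ≈ 92077.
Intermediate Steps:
V = 625/3 (V = (⅓)*(-25)² = (⅓)*625 = 625/3 ≈ 208.33)
92077 + 1/(y(333, V) - 117811) = 92077 + 1/(-3*625/3 - 117811) = 92077 + 1/(-625 - 117811) = 92077 + 1/(-118436) = 92077 - 1/118436 = 10905231571/118436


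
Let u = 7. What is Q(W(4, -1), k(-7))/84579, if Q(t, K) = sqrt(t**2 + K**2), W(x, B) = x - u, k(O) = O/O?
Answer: sqrt(10)/84579 ≈ 3.7388e-5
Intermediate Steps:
k(O) = 1
W(x, B) = -7 + x (W(x, B) = x - 1*7 = x - 7 = -7 + x)
Q(t, K) = sqrt(K**2 + t**2)
Q(W(4, -1), k(-7))/84579 = sqrt(1**2 + (-7 + 4)**2)/84579 = sqrt(1 + (-3)**2)*(1/84579) = sqrt(1 + 9)*(1/84579) = sqrt(10)*(1/84579) = sqrt(10)/84579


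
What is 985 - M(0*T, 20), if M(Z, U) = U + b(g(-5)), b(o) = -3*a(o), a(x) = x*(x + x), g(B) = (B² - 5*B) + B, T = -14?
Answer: 13115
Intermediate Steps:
g(B) = B² - 4*B
a(x) = 2*x² (a(x) = x*(2*x) = 2*x²)
b(o) = -6*o²
M(Z, U) = -12150 + U (M(Z, U) = U - 6*25*(-4 - 5)² = U - 6*(-5*(-9))² = U - 6*45² = U - 6*2025 = U - 12150 = -12150 + U)
985 - M(0*T, 20) = 985 - (-12150 + 20) = 985 - 1*(-12130) = 985 + 12130 = 13115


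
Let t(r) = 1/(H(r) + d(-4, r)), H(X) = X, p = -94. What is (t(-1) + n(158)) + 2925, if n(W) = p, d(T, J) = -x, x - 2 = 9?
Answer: 33971/12 ≈ 2830.9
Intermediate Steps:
x = 11 (x = 2 + 9 = 11)
d(T, J) = -11 (d(T, J) = -1*11 = -11)
n(W) = -94
t(r) = 1/(-11 + r) (t(r) = 1/(r - 11) = 1/(-11 + r))
(t(-1) + n(158)) + 2925 = (1/(-11 - 1) - 94) + 2925 = (1/(-12) - 94) + 2925 = (-1/12 - 94) + 2925 = -1129/12 + 2925 = 33971/12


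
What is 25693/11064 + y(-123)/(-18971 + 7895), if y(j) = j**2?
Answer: 9765701/10212072 ≈ 0.95629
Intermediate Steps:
25693/11064 + y(-123)/(-18971 + 7895) = 25693/11064 + (-123)**2/(-18971 + 7895) = 25693*(1/11064) + 15129/(-11076) = 25693/11064 + 15129*(-1/11076) = 25693/11064 - 5043/3692 = 9765701/10212072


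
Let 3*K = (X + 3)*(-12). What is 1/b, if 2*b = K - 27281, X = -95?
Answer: -2/26913 ≈ -7.4313e-5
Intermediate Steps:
K = 368 (K = ((-95 + 3)*(-12))/3 = (-92*(-12))/3 = (1/3)*1104 = 368)
b = -26913/2 (b = (368 - 27281)/2 = (1/2)*(-26913) = -26913/2 ≈ -13457.)
1/b = 1/(-26913/2) = -2/26913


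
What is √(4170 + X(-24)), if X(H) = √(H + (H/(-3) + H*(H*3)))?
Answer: √(4170 + 4*√107) ≈ 64.895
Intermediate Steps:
X(H) = √(3*H² + 2*H/3) (X(H) = √(H + (H*(-⅓) + H*(3*H))) = √(H + (-H/3 + 3*H²)) = √(H + (3*H² - H/3)) = √(3*H² + 2*H/3))
√(4170 + X(-24)) = √(4170 + √3*√(-24*(2 + 9*(-24)))/3) = √(4170 + √3*√(-24*(2 - 216))/3) = √(4170 + √3*√(-24*(-214))/3) = √(4170 + √3*√5136/3) = √(4170 + √3*(4*√321)/3) = √(4170 + 4*√107)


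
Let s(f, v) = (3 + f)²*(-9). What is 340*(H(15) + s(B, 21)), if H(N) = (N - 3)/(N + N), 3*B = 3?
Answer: -48824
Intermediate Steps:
B = 1 (B = (⅓)*3 = 1)
H(N) = (-3 + N)/(2*N) (H(N) = (-3 + N)/((2*N)) = (-3 + N)*(1/(2*N)) = (-3 + N)/(2*N))
s(f, v) = -9*(3 + f)²
340*(H(15) + s(B, 21)) = 340*((½)*(-3 + 15)/15 - 9*(3 + 1)²) = 340*((½)*(1/15)*12 - 9*4²) = 340*(⅖ - 9*16) = 340*(⅖ - 144) = 340*(-718/5) = -48824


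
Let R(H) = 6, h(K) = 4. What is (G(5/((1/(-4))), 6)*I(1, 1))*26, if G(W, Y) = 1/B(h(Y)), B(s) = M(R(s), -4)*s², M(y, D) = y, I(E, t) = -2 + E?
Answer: -13/48 ≈ -0.27083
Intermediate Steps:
B(s) = 6*s²
G(W, Y) = 1/96 (G(W, Y) = 1/(6*4²) = 1/(6*16) = 1/96)
(G(5/((1/(-4))), 6)*I(1, 1))*26 = ((-2 + 1)/96)*26 = ((1/96)*(-1))*26 = -1/96*26 = -13/48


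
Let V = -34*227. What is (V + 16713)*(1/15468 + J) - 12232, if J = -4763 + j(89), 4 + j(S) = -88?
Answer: -675687969881/15468 ≈ -4.3683e+7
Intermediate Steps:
j(S) = -92 (j(S) = -4 - 88 = -92)
J = -4855 (J = -4763 - 92 = -4855)
V = -7718
(V + 16713)*(1/15468 + J) - 12232 = (-7718 + 16713)*(1/15468 - 4855) - 12232 = 8995*(1/15468 - 4855) - 12232 = 8995*(-75097139/15468) - 12232 = -675498765305/15468 - 12232 = -675687969881/15468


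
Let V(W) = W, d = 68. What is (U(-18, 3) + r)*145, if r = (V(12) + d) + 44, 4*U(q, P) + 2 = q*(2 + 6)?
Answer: 25375/2 ≈ 12688.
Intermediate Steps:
U(q, P) = -½ + 2*q (U(q, P) = -½ + (q*(2 + 6))/4 = -½ + (q*8)/4 = -½ + (8*q)/4 = -½ + 2*q)
r = 124 (r = (12 + 68) + 44 = 80 + 44 = 124)
(U(-18, 3) + r)*145 = ((-½ + 2*(-18)) + 124)*145 = ((-½ - 36) + 124)*145 = (-73/2 + 124)*145 = (175/2)*145 = 25375/2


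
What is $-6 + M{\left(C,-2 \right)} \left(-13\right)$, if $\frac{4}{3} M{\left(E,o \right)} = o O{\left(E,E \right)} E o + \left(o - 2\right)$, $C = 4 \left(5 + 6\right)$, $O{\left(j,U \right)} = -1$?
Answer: $1749$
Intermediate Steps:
$C = 44$ ($C = 4 \cdot 11 = 44$)
$M{\left(E,o \right)} = - \frac{3}{2} + \frac{3 o}{4} - \frac{3 E o^{2}}{4}$ ($M{\left(E,o \right)} = \frac{3 \left(o \left(-1\right) E o + \left(o - 2\right)\right)}{4} = \frac{3 \left(- o E o + \left(o - 2\right)\right)}{4} = \frac{3 \left(- E o o + \left(-2 + o\right)\right)}{4} = \frac{3 \left(- E o^{2} + \left(-2 + o\right)\right)}{4} = \frac{3 \left(-2 + o - E o^{2}\right)}{4} = - \frac{3}{2} + \frac{3 o}{4} - \frac{3 E o^{2}}{4}$)
$-6 + M{\left(C,-2 \right)} \left(-13\right) = -6 + \left(- \frac{3}{2} + \frac{3}{4} \left(-2\right) - 33 \left(-2\right)^{2}\right) \left(-13\right) = -6 + \left(- \frac{3}{2} - \frac{3}{2} - 33 \cdot 4\right) \left(-13\right) = -6 + \left(- \frac{3}{2} - \frac{3}{2} - 132\right) \left(-13\right) = -6 - -1755 = -6 + 1755 = 1749$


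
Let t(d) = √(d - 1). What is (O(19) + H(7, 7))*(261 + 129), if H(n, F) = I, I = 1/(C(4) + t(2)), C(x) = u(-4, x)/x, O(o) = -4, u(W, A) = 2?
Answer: -1300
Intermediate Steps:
C(x) = 2/x
t(d) = √(-1 + d)
I = ⅔ (I = 1/(2/4 + √(-1 + 2)) = 1/(2*(¼) + √1) = 1/(½ + 1) = 1/(3/2) = ⅔ ≈ 0.66667)
H(n, F) = ⅔
(O(19) + H(7, 7))*(261 + 129) = (-4 + ⅔)*(261 + 129) = -10/3*390 = -1300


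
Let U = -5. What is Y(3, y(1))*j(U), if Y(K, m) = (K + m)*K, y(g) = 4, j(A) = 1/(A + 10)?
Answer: 21/5 ≈ 4.2000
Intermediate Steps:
j(A) = 1/(10 + A)
Y(K, m) = K*(K + m)
Y(3, y(1))*j(U) = (3*(3 + 4))/(10 - 5) = (3*7)/5 = 21*(⅕) = 21/5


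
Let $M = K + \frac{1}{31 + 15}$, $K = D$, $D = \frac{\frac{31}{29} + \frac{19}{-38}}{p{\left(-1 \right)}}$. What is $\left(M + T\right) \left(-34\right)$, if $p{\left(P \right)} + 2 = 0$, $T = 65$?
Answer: $- \frac{2936223}{1334} \approx -2201.1$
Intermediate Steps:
$p{\left(P \right)} = -2$ ($p{\left(P \right)} = -2 + 0 = -2$)
$D = - \frac{33}{116}$ ($D = \frac{\frac{31}{29} + \frac{19}{-38}}{-2} = \left(31 \cdot \frac{1}{29} + 19 \left(- \frac{1}{38}\right)\right) \left(- \frac{1}{2}\right) = \left(\frac{31}{29} - \frac{1}{2}\right) \left(- \frac{1}{2}\right) = \frac{33}{58} \left(- \frac{1}{2}\right) = - \frac{33}{116} \approx -0.28448$)
$K = - \frac{33}{116} \approx -0.28448$
$M = - \frac{701}{2668}$ ($M = - \frac{33}{116} + \frac{1}{31 + 15} = - \frac{33}{116} + \frac{1}{46} = - \frac{701}{2668} \approx -0.26274$)
$\left(M + T\right) \left(-34\right) = \left(- \frac{701}{2668} + 65\right) \left(-34\right) = \frac{172719}{2668} \left(-34\right) = - \frac{2936223}{1334}$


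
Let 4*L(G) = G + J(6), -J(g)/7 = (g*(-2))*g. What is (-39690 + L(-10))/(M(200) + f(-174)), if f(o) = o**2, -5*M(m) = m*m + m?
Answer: -79133/44472 ≈ -1.7794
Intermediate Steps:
J(g) = 14*g**2 (J(g) = -7*g*(-2)*g = -7*(-2*g)*g = -(-14)*g**2 = 14*g**2)
M(m) = -m/5 - m**2/5 (M(m) = -(m*m + m)/5 = -(m**2 + m)/5 = -(m + m**2)/5 = -m/5 - m**2/5)
L(G) = 126 + G/4 (L(G) = (G + 14*6**2)/4 = (G + 14*36)/4 = (G + 504)/4 = (504 + G)/4 = 126 + G/4)
(-39690 + L(-10))/(M(200) + f(-174)) = (-39690 + (126 + (1/4)*(-10)))/(-1/5*200*(1 + 200) + (-174)**2) = (-39690 + (126 - 5/2))/(-1/5*200*201 + 30276) = (-39690 + 247/2)/(-8040 + 30276) = -79133/2/22236 = -79133/2*1/22236 = -79133/44472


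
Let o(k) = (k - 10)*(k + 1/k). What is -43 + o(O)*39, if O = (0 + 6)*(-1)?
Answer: 3805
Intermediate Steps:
O = -6 (O = 6*(-1) = -6)
o(k) = (-10 + k)*(k + 1/k)
-43 + o(O)*39 = -43 + (1 + (-6)² - 10*(-6) - 10/(-6))*39 = -43 + (1 + 36 + 60 - 10*(-⅙))*39 = -43 + (1 + 36 + 60 + 5/3)*39 = -43 + (296/3)*39 = -43 + 3848 = 3805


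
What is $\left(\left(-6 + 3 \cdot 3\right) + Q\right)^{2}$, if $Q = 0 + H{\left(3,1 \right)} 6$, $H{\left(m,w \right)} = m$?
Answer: $441$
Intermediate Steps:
$Q = 18$ ($Q = 0 + 3 \cdot 6 = 0 + 18 = 18$)
$\left(\left(-6 + 3 \cdot 3\right) + Q\right)^{2} = \left(\left(-6 + 3 \cdot 3\right) + 18\right)^{2} = \left(\left(-6 + 9\right) + 18\right)^{2} = \left(3 + 18\right)^{2} = 21^{2} = 441$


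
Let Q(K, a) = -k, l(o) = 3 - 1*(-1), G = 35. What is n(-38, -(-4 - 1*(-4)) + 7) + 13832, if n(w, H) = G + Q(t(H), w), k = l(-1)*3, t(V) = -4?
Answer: 13855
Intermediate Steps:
l(o) = 4 (l(o) = 3 + 1 = 4)
k = 12 (k = 4*3 = 12)
Q(K, a) = -12 (Q(K, a) = -1*12 = -12)
n(w, H) = 23 (n(w, H) = 35 - 12 = 23)
n(-38, -(-4 - 1*(-4)) + 7) + 13832 = 23 + 13832 = 13855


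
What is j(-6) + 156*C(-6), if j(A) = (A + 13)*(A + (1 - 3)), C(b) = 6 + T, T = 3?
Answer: 1348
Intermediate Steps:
C(b) = 9 (C(b) = 6 + 3 = 9)
j(A) = (-2 + A)*(13 + A) (j(A) = (13 + A)*(A - 2) = (13 + A)*(-2 + A) = (-2 + A)*(13 + A))
j(-6) + 156*C(-6) = (-26 + (-6)² + 11*(-6)) + 156*9 = (-26 + 36 - 66) + 1404 = -56 + 1404 = 1348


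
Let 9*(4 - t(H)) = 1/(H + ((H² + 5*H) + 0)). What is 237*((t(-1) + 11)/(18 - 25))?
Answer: -53404/105 ≈ -508.61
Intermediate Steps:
t(H) = 4 - 1/(9*(H² + 6*H)) (t(H) = 4 - 1/(9*(H + ((H² + 5*H) + 0))) = 4 - 1/(9*(H + (H² + 5*H))) = 4 - 1/(9*(H² + 6*H)))
237*((t(-1) + 11)/(18 - 25)) = 237*(((⅑)*(-1 + 36*(-1)² + 216*(-1))/(-1*(6 - 1)) + 11)/(18 - 25)) = 237*(((⅑)*(-1)*(-1 + 36*1 - 216)/5 + 11)/(-7)) = 237*(((⅑)*(-1)*(⅕)*(-1 + 36 - 216) + 11)*(-⅐)) = 237*(((⅑)*(-1)*(⅕)*(-181) + 11)*(-⅐)) = 237*((181/45 + 11)*(-⅐)) = 237*((676/45)*(-⅐)) = 237*(-676/315) = -53404/105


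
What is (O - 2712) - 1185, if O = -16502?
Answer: -20399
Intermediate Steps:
(O - 2712) - 1185 = (-16502 - 2712) - 1185 = -19214 - 1185 = -20399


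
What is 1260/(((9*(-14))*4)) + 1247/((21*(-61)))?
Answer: -8899/2562 ≈ -3.4735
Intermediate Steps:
1260/(((9*(-14))*4)) + 1247/((21*(-61))) = 1260/((-126*4)) + 1247/(-1281) = 1260/(-504) + 1247*(-1/1281) = 1260*(-1/504) - 1247/1281 = -5/2 - 1247/1281 = -8899/2562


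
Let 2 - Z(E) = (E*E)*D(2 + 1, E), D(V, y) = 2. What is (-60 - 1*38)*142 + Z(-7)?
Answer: -14012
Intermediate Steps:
Z(E) = 2 - 2*E² (Z(E) = 2 - E*E*2 = 2 - E²*2 = 2 - 2*E²)
(-60 - 1*38)*142 + Z(-7) = (-60 - 1*38)*142 + (2 - 2*(-7)²) = (-60 - 38)*142 + (2 - 2*49) = -98*142 + (2 - 98) = -13916 - 96 = -14012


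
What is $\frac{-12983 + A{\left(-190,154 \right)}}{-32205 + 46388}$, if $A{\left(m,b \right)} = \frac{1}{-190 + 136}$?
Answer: $- \frac{701083}{765882} \approx -0.91539$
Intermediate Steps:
$A{\left(m,b \right)} = - \frac{1}{54}$ ($A{\left(m,b \right)} = \frac{1}{-54} = - \frac{1}{54}$)
$\frac{-12983 + A{\left(-190,154 \right)}}{-32205 + 46388} = \frac{-12983 - \frac{1}{54}}{-32205 + 46388} = - \frac{701083}{54 \cdot 14183} = \left(- \frac{701083}{54}\right) \frac{1}{14183} = - \frac{701083}{765882}$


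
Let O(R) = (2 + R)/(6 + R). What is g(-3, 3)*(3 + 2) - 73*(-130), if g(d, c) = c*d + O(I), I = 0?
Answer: 28340/3 ≈ 9446.7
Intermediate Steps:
O(R) = (2 + R)/(6 + R)
g(d, c) = 1/3 + c*d (g(d, c) = c*d + (2 + 0)/(6 + 0) = c*d + 2/6 = c*d + (1/6)*2 = c*d + 1/3 = 1/3 + c*d)
g(-3, 3)*(3 + 2) - 73*(-130) = (1/3 + 3*(-3))*(3 + 2) - 73*(-130) = (1/3 - 9)*5 + 9490 = -26/3*5 + 9490 = -130/3 + 9490 = 28340/3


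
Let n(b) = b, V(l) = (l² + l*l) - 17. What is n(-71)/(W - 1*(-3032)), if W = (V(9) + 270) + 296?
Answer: -71/3743 ≈ -0.018969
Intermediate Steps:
V(l) = -17 + 2*l² (V(l) = (l² + l²) - 17 = 2*l² - 17 = -17 + 2*l²)
W = 711 (W = ((-17 + 2*9²) + 270) + 296 = ((-17 + 2*81) + 270) + 296 = ((-17 + 162) + 270) + 296 = (145 + 270) + 296 = 415 + 296 = 711)
n(-71)/(W - 1*(-3032)) = -71/(711 - 1*(-3032)) = -71/(711 + 3032) = -71/3743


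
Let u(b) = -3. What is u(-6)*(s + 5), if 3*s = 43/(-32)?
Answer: -437/32 ≈ -13.656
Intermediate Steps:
s = -43/96 (s = (43/(-32))/3 = (43*(-1/32))/3 = (1/3)*(-43/32) = -43/96 ≈ -0.44792)
u(-6)*(s + 5) = -3*(-43/96 + 5) = -3*437/96 = -437/32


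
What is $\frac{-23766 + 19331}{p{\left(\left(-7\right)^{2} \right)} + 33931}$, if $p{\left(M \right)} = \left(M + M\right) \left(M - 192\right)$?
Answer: $- \frac{4435}{19917} \approx -0.22267$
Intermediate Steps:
$p{\left(M \right)} = 2 M \left(-192 + M\right)$
$\frac{-23766 + 19331}{p{\left(\left(-7\right)^{2} \right)} + 33931} = \frac{-23766 + 19331}{2 \left(-7\right)^{2} \left(-192 + \left(-7\right)^{2}\right) + 33931} = - \frac{4435}{2 \cdot 49 \left(-192 + 49\right) + 33931} = - \frac{4435}{2 \cdot 49 \left(-143\right) + 33931} = - \frac{4435}{-14014 + 33931} = - \frac{4435}{19917}$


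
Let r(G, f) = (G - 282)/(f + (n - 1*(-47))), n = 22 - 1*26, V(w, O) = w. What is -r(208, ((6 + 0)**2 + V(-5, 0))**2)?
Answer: 37/502 ≈ 0.073705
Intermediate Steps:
n = -4 (n = 22 - 26 = -4)
r(G, f) = (-282 + G)/(43 + f) (r(G, f) = (G - 282)/(f + (-4 - 1*(-47))) = (-282 + G)/(f + (-4 + 47)) = (-282 + G)/(f + 43) = (-282 + G)/(43 + f))
-r(208, ((6 + 0)**2 + V(-5, 0))**2) = -(-282 + 208)/(43 + ((6 + 0)**2 - 5)**2) = -(-74)/(43 + (6**2 - 5)**2) = -(-74)/(43 + (36 - 5)**2) = -(-74)/(43 + 31**2) = -(-74)/(43 + 961) = -(-74)/1004 = -1*(-37/502) = 37/502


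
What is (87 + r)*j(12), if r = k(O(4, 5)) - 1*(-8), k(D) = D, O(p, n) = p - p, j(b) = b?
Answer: 1140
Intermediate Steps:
O(p, n) = 0
r = 8 (r = 0 - 1*(-8) = 0 + 8 = 8)
(87 + r)*j(12) = (87 + 8)*12 = 95*12 = 1140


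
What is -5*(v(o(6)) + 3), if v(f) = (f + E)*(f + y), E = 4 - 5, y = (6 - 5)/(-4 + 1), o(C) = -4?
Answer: -370/3 ≈ -123.33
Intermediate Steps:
y = -⅓ (y = 1/(-3) = 1*(-⅓) = -⅓ ≈ -0.33333)
E = -1
v(f) = (-1 + f)*(-⅓ + f) (v(f) = (f - 1)*(f - ⅓) = (-1 + f)*(-⅓ + f))
-5*(v(o(6)) + 3) = -5*((⅓ + (-4)² - 4/3*(-4)) + 3) = -5*((⅓ + 16 + 16/3) + 3) = -5*(65/3 + 3) = -5*74/3 = -370/3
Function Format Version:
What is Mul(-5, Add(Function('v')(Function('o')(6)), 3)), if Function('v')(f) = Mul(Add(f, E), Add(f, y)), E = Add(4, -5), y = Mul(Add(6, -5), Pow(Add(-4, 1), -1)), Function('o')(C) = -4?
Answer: Rational(-370, 3) ≈ -123.33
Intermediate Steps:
y = Rational(-1, 3) (y = Mul(1, Pow(-3, -1)) = Mul(1, Rational(-1, 3)) = Rational(-1, 3) ≈ -0.33333)
E = -1
Function('v')(f) = Mul(Add(-1, f), Add(Rational(-1, 3), f)) (Function('v')(f) = Mul(Add(f, -1), Add(f, Rational(-1, 3))) = Mul(Add(-1, f), Add(Rational(-1, 3), f)))
Mul(-5, Add(Function('v')(Function('o')(6)), 3)) = Mul(-5, Add(Add(Rational(1, 3), Pow(-4, 2), Mul(Rational(-4, 3), -4)), 3)) = Mul(-5, Add(Add(Rational(1, 3), 16, Rational(16, 3)), 3)) = Mul(-5, Add(Rational(65, 3), 3)) = Mul(-5, Rational(74, 3)) = Rational(-370, 3)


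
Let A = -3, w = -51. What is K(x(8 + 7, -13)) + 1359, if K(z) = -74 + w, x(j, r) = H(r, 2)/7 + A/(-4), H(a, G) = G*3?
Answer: 1234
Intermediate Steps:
H(a, G) = 3*G
x(j, r) = 45/28 (x(j, r) = (3*2)/7 - 3/(-4) = 6*(⅐) - 3*(-¼) = 6/7 + ¾ = 45/28)
K(z) = -125 (K(z) = -74 - 51 = -125)
K(x(8 + 7, -13)) + 1359 = -125 + 1359 = 1234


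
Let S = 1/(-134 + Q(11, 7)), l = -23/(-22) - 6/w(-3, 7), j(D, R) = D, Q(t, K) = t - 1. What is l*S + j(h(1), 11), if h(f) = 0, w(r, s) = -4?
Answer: -7/341 ≈ -0.020528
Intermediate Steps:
Q(t, K) = -1 + t
l = 28/11 (l = -23/(-22) - 6/(-4) = -23*(-1/22) - 6*(-1/4) = 23/22 + 3/2 = 28/11 ≈ 2.5455)
S = -1/124 (S = 1/(-134 + (-1 + 11)) = 1/(-134 + 10) = 1/(-124) = -1/124 ≈ -0.0080645)
l*S + j(h(1), 11) = (28/11)*(-1/124) + 0 = -7/341 + 0 = -7/341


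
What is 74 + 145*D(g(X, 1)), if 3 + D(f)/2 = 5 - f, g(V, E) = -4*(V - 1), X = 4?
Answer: 4134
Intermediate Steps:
g(V, E) = 4 - 4*V (g(V, E) = -4*(-1 + V) = 4 - 4*V)
D(f) = 4 - 2*f (D(f) = -6 + 2*(5 - f) = -6 + (10 - 2*f) = 4 - 2*f)
74 + 145*D(g(X, 1)) = 74 + 145*(4 - 2*(4 - 4*4)) = 74 + 145*(4 - 2*(4 - 16)) = 74 + 145*(4 - 2*(-12)) = 74 + 145*(4 + 24) = 74 + 145*28 = 74 + 4060 = 4134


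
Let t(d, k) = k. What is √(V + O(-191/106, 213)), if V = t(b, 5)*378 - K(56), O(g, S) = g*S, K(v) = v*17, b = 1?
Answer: √6226970/106 ≈ 23.541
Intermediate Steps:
K(v) = 17*v
O(g, S) = S*g
V = 938 (V = 5*378 - 17*56 = 1890 - 1*952 = 1890 - 952 = 938)
√(V + O(-191/106, 213)) = √(938 + 213*(-191/106)) = √(938 - 40683/106) = √(58745/106) = √6226970/106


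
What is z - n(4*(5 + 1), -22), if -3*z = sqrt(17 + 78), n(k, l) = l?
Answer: 22 - sqrt(95)/3 ≈ 18.751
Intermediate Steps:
z = -sqrt(95)/3 (z = -sqrt(17 + 78)/3 = -sqrt(95)/3 ≈ -3.2489)
z - n(4*(5 + 1), -22) = -sqrt(95)/3 - 1*(-22) = -sqrt(95)/3 + 22 = 22 - sqrt(95)/3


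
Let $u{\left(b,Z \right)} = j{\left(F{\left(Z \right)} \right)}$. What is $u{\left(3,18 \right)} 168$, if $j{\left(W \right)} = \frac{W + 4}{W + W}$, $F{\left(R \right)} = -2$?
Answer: $-84$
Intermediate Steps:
$j{\left(W \right)} = \frac{4 + W}{2 W}$
$u{\left(b,Z \right)} = - \frac{1}{2}$ ($u{\left(b,Z \right)} = \frac{4 - 2}{2 \left(-2\right)} = \frac{1}{2} \left(- \frac{1}{2}\right) 2 = - \frac{1}{2}$)
$u{\left(3,18 \right)} 168 = \left(- \frac{1}{2}\right) 168 = -84$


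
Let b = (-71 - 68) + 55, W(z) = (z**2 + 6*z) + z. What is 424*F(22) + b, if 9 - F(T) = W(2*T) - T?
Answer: -938396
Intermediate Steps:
W(z) = z**2 + 7*z
F(T) = 9 + T - 2*T*(7 + 2*T) (F(T) = 9 - ((2*T)*(7 + 2*T) - T) = 9 - (2*T*(7 + 2*T) - T) = 9 - (-T + 2*T*(7 + 2*T)) = 9 + (T - 2*T*(7 + 2*T)) = 9 + T - 2*T*(7 + 2*T))
b = -84 (b = -139 + 55 = -84)
424*F(22) + b = 424*(9 - 13*22 - 4*22**2) - 84 = 424*(9 - 286 - 4*484) - 84 = 424*(9 - 286 - 1936) - 84 = 424*(-2213) - 84 = -938312 - 84 = -938396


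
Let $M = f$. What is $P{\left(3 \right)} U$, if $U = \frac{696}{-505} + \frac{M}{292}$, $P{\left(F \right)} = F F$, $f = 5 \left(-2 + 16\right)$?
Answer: $- \frac{755469}{73730} \approx -10.246$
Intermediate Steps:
$f = 70$ ($f = 5 \cdot 14 = 70$)
$M = 70$
$P{\left(F \right)} = F^{2}$
$U = - \frac{83941}{73730}$ ($U = \frac{696}{-505} + \frac{70}{292} = 696 \left(- \frac{1}{505}\right) + 70 \cdot \frac{1}{292} = - \frac{696}{505} + \frac{35}{146} = - \frac{83941}{73730} \approx -1.1385$)
$P{\left(3 \right)} U = 3^{2} \left(- \frac{83941}{73730}\right) = 9 \left(- \frac{83941}{73730}\right) = - \frac{755469}{73730}$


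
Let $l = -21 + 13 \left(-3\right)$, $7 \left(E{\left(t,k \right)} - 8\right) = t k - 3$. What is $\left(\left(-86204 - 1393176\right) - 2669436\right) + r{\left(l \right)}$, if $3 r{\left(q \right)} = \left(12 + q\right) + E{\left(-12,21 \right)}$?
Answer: $- \frac{87125671}{21} \approx -4.1488 \cdot 10^{6}$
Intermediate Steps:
$E{\left(t,k \right)} = \frac{53}{7} + \frac{k t}{7}$ ($E{\left(t,k \right)} = 8 + \frac{t k - 3}{7} = 8 + \frac{k t - 3}{7} = 8 + \frac{-3 + k t}{7} = 8 + \left(- \frac{3}{7} + \frac{k t}{7}\right) = \frac{53}{7} + \frac{k t}{7}$)
$l = -60$ ($l = -21 - 39 = -60$)
$r{\left(q \right)} = - \frac{115}{21} + \frac{q}{3}$ ($r{\left(q \right)} = \frac{\left(12 + q\right) + \left(\frac{53}{7} + \frac{1}{7} \cdot 21 \left(-12\right)\right)}{3} = \frac{\left(12 + q\right) + \left(\frac{53}{7} - 36\right)}{3} = \frac{\left(12 + q\right) - \frac{199}{7}}{3} = \frac{- \frac{115}{7} + q}{3} = - \frac{115}{21} + \frac{q}{3}$)
$\left(\left(-86204 - 1393176\right) - 2669436\right) + r{\left(l \right)} = \left(\left(-86204 - 1393176\right) - 2669436\right) + \left(- \frac{115}{21} + \frac{1}{3} \left(-60\right)\right) = \left(-1479380 - 2669436\right) - \frac{535}{21} = -4148816 - \frac{535}{21} = - \frac{87125671}{21}$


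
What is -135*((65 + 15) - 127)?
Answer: 6345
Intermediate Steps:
-135*((65 + 15) - 127) = -135*(80 - 127) = -135*(-47) = 6345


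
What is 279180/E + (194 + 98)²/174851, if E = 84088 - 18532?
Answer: 503745083/106134557 ≈ 4.7463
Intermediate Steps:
E = 65556
279180/E + (194 + 98)²/174851 = 279180/65556 + (194 + 98)²/174851 = 279180*(1/65556) + 292²*(1/174851) = 2585/607 + 85264*(1/174851) = 2585/607 + 85264/174851 = 503745083/106134557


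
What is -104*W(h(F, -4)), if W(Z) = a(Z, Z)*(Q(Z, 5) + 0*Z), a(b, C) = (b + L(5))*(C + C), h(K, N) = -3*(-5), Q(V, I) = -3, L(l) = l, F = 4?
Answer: 187200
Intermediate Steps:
h(K, N) = 15
a(b, C) = 2*C*(5 + b) (a(b, C) = (b + 5)*(C + C) = (5 + b)*(2*C) = 2*C*(5 + b))
W(Z) = -6*Z*(5 + Z) (W(Z) = (2*Z*(5 + Z))*(-3 + 0*Z) = (2*Z*(5 + Z))*(-3 + 0) = (2*Z*(5 + Z))*(-3) = -6*Z*(5 + Z))
-104*W(h(F, -4)) = -(-624)*15*(5 + 15) = -(-624)*15*20 = -104*(-1800) = 187200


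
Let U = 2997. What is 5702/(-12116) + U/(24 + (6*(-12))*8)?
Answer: -3288263/557336 ≈ -5.9000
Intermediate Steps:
5702/(-12116) + U/(24 + (6*(-12))*8) = 5702/(-12116) + 2997/(24 + (6*(-12))*8) = 5702*(-1/12116) + 2997/(24 - 72*8) = -2851/6058 + 2997/(24 - 576) = -2851/6058 + 2997/(-552) = -2851/6058 + 2997*(-1/552) = -2851/6058 - 999/184 = -3288263/557336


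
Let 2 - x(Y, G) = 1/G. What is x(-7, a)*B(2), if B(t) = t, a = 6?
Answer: 11/3 ≈ 3.6667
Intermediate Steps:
x(Y, G) = 2 - 1/G
x(-7, a)*B(2) = (2 - 1/6)*2 = (2 - 1*⅙)*2 = (2 - ⅙)*2 = (11/6)*2 = 11/3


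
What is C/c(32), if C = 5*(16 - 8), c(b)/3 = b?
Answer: 5/12 ≈ 0.41667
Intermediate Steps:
c(b) = 3*b
C = 40 (C = 5*8 = 40)
C/c(32) = 40/((3*32)) = 40/96 = 40*(1/96) = 5/12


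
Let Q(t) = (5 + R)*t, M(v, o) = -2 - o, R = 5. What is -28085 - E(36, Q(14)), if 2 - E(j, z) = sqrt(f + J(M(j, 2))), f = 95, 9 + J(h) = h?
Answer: -28087 + sqrt(82) ≈ -28078.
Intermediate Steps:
J(h) = -9 + h
Q(t) = 10*t (Q(t) = (5 + 5)*t = 10*t)
E(j, z) = 2 - sqrt(82) (E(j, z) = 2 - sqrt(95 + (-9 + (-2 - 1*2))) = 2 - sqrt(95 + (-9 + (-2 - 2))) = 2 - sqrt(95 + (-9 - 4)) = 2 - sqrt(95 - 13) = 2 - sqrt(82))
-28085 - E(36, Q(14)) = -28085 - (2 - sqrt(82)) = -28085 + (-2 + sqrt(82)) = -28087 + sqrt(82)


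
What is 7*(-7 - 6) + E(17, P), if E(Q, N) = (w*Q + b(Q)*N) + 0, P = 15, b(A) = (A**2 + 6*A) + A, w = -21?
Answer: 5672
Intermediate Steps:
b(A) = A**2 + 7*A
E(Q, N) = -21*Q + N*Q*(7 + Q) (E(Q, N) = (-21*Q + (Q*(7 + Q))*N) + 0 = (-21*Q + N*Q*(7 + Q)) + 0 = -21*Q + N*Q*(7 + Q))
7*(-7 - 6) + E(17, P) = 7*(-7 - 6) + 17*(-21 + 15*(7 + 17)) = 7*(-13) + 17*(-21 + 15*24) = -91 + 17*(-21 + 360) = -91 + 17*339 = -91 + 5763 = 5672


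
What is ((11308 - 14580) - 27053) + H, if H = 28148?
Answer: -2177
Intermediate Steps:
((11308 - 14580) - 27053) + H = ((11308 - 14580) - 27053) + 28148 = (-3272 - 27053) + 28148 = -30325 + 28148 = -2177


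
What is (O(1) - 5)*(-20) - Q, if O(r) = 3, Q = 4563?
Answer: -4523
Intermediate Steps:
(O(1) - 5)*(-20) - Q = (3 - 5)*(-20) - 1*4563 = -2*(-20) - 4563 = 40 - 4563 = -4523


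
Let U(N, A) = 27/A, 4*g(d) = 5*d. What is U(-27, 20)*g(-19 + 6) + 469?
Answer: 7153/16 ≈ 447.06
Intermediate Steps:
g(d) = 5*d/4 (g(d) = (5*d)/4 = 5*d/4)
U(-27, 20)*g(-19 + 6) + 469 = (27/20)*(5*(-19 + 6)/4) + 469 = (27*(1/20))*((5/4)*(-13)) + 469 = (27/20)*(-65/4) + 469 = -351/16 + 469 = 7153/16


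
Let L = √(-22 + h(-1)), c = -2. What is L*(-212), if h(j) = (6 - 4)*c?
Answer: -212*I*√26 ≈ -1081.0*I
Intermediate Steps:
h(j) = -4 (h(j) = (6 - 4)*(-2) = 2*(-2) = -4)
L = I*√26 (L = √(-22 - 4) = √(-26) = I*√26 ≈ 5.099*I)
L*(-212) = (I*√26)*(-212) = -212*I*√26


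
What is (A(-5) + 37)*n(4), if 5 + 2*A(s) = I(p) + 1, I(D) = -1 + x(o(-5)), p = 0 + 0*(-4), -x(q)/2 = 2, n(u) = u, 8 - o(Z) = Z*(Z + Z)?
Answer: 130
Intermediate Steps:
o(Z) = 8 - 2*Z² (o(Z) = 8 - Z*(Z + Z) = 8 - Z*2*Z = 8 - 2*Z²)
x(q) = -4 (x(q) = -2*2 = -4)
p = 0 (p = 0 + 0 = 0)
I(D) = -5 (I(D) = -1 - 4 = -5)
A(s) = -9/2 (A(s) = -5/2 + (-5 + 1)/2 = -5/2 + (½)*(-4) = -5/2 - 2 = -9/2)
(A(-5) + 37)*n(4) = (-9/2 + 37)*4 = (65/2)*4 = 130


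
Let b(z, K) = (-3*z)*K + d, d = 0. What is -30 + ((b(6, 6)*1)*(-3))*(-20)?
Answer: -6510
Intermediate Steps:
b(z, K) = -3*K*z (b(z, K) = (-3*z)*K + 0 = -3*K*z + 0 = -3*K*z)
-30 + ((b(6, 6)*1)*(-3))*(-20) = -30 + ((-3*6*6*1)*(-3))*(-20) = -30 + (-108*1*(-3))*(-20) = -30 - 108*(-3)*(-20) = -30 + 324*(-20) = -30 - 6480 = -6510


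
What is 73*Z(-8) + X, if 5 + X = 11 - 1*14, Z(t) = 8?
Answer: 576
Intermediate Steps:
X = -8 (X = -5 + (11 - 1*14) = -5 + (11 - 14) = -5 - 3 = -8)
73*Z(-8) + X = 73*8 - 8 = 584 - 8 = 576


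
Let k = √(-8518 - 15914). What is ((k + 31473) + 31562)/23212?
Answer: 9005/3316 + I*√1527/5803 ≈ 2.7156 + 0.0067339*I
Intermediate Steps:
k = 4*I*√1527 (k = √(-24432) = 4*I*√1527 ≈ 156.31*I)
((k + 31473) + 31562)/23212 = ((4*I*√1527 + 31473) + 31562)/23212 = ((31473 + 4*I*√1527) + 31562)*(1/23212) = (63035 + 4*I*√1527)*(1/23212) = 9005/3316 + I*√1527/5803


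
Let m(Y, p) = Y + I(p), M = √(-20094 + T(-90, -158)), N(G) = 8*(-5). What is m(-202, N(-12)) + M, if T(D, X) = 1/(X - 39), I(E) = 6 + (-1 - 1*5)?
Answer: -202 + I*√779828243/197 ≈ -202.0 + 141.75*I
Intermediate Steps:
I(E) = 0 (I(E) = 6 + (-1 - 5) = 6 - 6 = 0)
N(G) = -40
T(D, X) = 1/(-39 + X)
M = I*√779828243/197 (M = √(-20094 + 1/(-39 - 158)) = √(-20094 + 1/(-197)) = √(-20094 - 1/197) = √(-3958519/197) = I*√779828243/197 ≈ 141.75*I)
m(Y, p) = Y (m(Y, p) = Y + 0 = Y)
m(-202, N(-12)) + M = -202 + I*√779828243/197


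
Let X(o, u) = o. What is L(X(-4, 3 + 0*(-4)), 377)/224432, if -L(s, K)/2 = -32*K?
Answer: 116/1079 ≈ 0.10751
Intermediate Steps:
L(s, K) = 64*K (L(s, K) = -(-64)*K = 64*K)
L(X(-4, 3 + 0*(-4)), 377)/224432 = (64*377)/224432 = 24128*(1/224432) = 116/1079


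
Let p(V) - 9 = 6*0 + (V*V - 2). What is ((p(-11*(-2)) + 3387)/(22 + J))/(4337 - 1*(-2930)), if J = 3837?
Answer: 3878/28043353 ≈ 0.00013829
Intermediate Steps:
p(V) = 7 + V**2 (p(V) = 9 + (6*0 + (V*V - 2)) = 9 + (0 + (V**2 - 2)) = 9 + (0 + (-2 + V**2)) = 9 + (-2 + V**2) = 7 + V**2)
((p(-11*(-2)) + 3387)/(22 + J))/(4337 - 1*(-2930)) = (((7 + (-11*(-2))**2) + 3387)/(22 + 3837))/(4337 - 1*(-2930)) = (((7 + 22**2) + 3387)/3859)/(4337 + 2930) = (((7 + 484) + 3387)*(1/3859))/7267 = ((491 + 3387)*(1/3859))*(1/7267) = (3878*(1/3859))*(1/7267) = (3878/3859)*(1/7267) = 3878/28043353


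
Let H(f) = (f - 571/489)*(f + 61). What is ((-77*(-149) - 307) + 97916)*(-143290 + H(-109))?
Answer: -2453725196076/163 ≈ -1.5054e+10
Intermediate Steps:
H(f) = (61 + f)*(-571/489 + f) (H(f) = (f - 571*1/489)*(61 + f) = (f - 571/489)*(61 + f) = (-571/489 + f)*(61 + f) = (61 + f)*(-571/489 + f))
((-77*(-149) - 307) + 97916)*(-143290 + H(-109)) = ((-77*(-149) - 307) + 97916)*(-143290 + (-34831/489 + (-109)**2 + (29258/489)*(-109))) = ((11473 - 307) + 97916)*(-143290 + (-34831/489 + 11881 - 3189122/489)) = (11166 + 97916)*(-143290 + 861952/163) = 109082*(-22494318/163) = -2453725196076/163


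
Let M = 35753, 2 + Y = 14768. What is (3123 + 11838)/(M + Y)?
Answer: 14961/50519 ≈ 0.29615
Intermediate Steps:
Y = 14766 (Y = -2 + 14768 = 14766)
(3123 + 11838)/(M + Y) = (3123 + 11838)/(35753 + 14766) = 14961/50519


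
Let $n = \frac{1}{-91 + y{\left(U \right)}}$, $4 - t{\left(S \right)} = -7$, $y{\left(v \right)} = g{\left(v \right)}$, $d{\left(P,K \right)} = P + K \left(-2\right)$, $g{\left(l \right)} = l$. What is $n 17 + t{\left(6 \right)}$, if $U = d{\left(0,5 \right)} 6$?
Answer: $\frac{1644}{151} \approx 10.887$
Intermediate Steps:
$d{\left(P,K \right)} = P - 2 K$
$U = -60$ ($U = \left(0 - 10\right) 6 = \left(-10\right) 6 = -60$)
$y{\left(v \right)} = v$
$t{\left(S \right)} = 11$ ($t{\left(S \right)} = 4 - -7 = 4 + 7 = 11$)
$n = - \frac{1}{151}$ ($n = \frac{1}{-91 - 60} = \frac{1}{-151} = - \frac{1}{151} \approx -0.0066225$)
$n 17 + t{\left(6 \right)} = \left(- \frac{1}{151}\right) 17 + 11 = - \frac{17}{151} + 11 = \frac{1644}{151}$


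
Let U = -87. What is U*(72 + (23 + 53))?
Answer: -12876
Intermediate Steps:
U*(72 + (23 + 53)) = -87*(72 + (23 + 53)) = -87*(72 + 76) = -87*148 = -12876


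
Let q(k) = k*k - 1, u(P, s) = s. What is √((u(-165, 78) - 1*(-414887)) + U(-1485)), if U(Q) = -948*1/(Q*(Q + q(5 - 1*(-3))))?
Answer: √101676799015/495 ≈ 644.18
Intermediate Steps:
q(k) = -1 + k² (q(k) = k² - 1 = -1 + k²)
U(Q) = -948/(Q*(63 + Q)) (U(Q) = -948*1/(Q*(Q + (-1 + (5 - 1*(-3))²))) = -948*1/(Q*(Q + (-1 + (5 + 3)²))) = -948*1/(Q*(Q + (-1 + 8²))) = -948*1/(Q*(Q + (-1 + 64))) = -948*1/(Q*(Q + 63)) = -948*1/(Q*(63 + Q)) = -948/(Q*(63 + Q)))
√((u(-165, 78) - 1*(-414887)) + U(-1485)) = √((78 - 1*(-414887)) - 948/(-1485*(63 - 1485))) = √((78 + 414887) - 948*(-1/1485)/(-1422)) = √(414965 - 948*(-1/1485)*(-1/1422)) = √(414965 - 2/4455) = √(1848669073/4455) = √101676799015/495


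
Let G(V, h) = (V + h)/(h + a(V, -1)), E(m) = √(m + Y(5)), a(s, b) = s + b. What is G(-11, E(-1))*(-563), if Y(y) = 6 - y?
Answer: -6193/12 ≈ -516.08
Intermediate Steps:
a(s, b) = b + s
E(m) = √(1 + m) (E(m) = √(m + (6 - 1*5)) = √(m + (6 - 5)) = √(m + 1) = √(1 + m))
G(V, h) = (V + h)/(-1 + V + h) (G(V, h) = (V + h)/(h + (-1 + V)) = (V + h)/(-1 + V + h))
G(-11, E(-1))*(-563) = ((-11 + √(1 - 1))/(-1 - 11 + √(1 - 1)))*(-563) = ((-11 + √0)/(-1 - 11 + √0))*(-563) = ((-11 + 0)/(-1 - 11 + 0))*(-563) = (-11/(-12))*(-563) = -1/12*(-11)*(-563) = (11/12)*(-563) = -6193/12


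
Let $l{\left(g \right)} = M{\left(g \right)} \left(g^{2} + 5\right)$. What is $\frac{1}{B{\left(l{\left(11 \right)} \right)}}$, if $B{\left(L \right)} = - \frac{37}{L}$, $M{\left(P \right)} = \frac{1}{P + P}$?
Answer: $- \frac{63}{407} \approx -0.15479$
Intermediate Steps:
$M{\left(P \right)} = \frac{1}{2 P}$
$l{\left(g \right)} = \frac{5 + g^{2}}{2 g}$ ($l{\left(g \right)} = \frac{1}{2 g} \left(g^{2} + 5\right) = \frac{1}{2 g} \left(5 + g^{2}\right) = \frac{5 + g^{2}}{2 g}$)
$\frac{1}{B{\left(l{\left(11 \right)} \right)}} = \frac{1}{\left(-37\right) \frac{1}{\frac{1}{2} \cdot \frac{1}{11} \left(5 + 11^{2}\right)}} = \frac{1}{\left(-37\right) \frac{1}{\frac{1}{2} \cdot \frac{1}{11} \left(5 + 121\right)}} = \frac{1}{\left(-37\right) \frac{1}{\frac{1}{2} \cdot \frac{1}{11} \cdot 126}} = \frac{1}{\left(-37\right) \frac{1}{\frac{63}{11}}} = \frac{1}{\left(-37\right) \frac{11}{63}} = \frac{1}{- \frac{407}{63}} = - \frac{63}{407}$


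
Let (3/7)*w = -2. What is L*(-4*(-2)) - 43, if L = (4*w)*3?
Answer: -491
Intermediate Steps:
w = -14/3 (w = (7/3)*(-2) = -14/3 ≈ -4.6667)
L = -56 (L = (4*(-14/3))*3 = -56/3*3 = -56)
L*(-4*(-2)) - 43 = -(-224)*(-2) - 43 = -56*8 - 43 = -448 - 43 = -491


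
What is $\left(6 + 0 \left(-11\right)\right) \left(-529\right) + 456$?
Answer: $-2718$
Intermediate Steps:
$\left(6 + 0 \left(-11\right)\right) \left(-529\right) + 456 = \left(6 + 0\right) \left(-529\right) + 456 = 6 \left(-529\right) + 456 = -3174 + 456 = -2718$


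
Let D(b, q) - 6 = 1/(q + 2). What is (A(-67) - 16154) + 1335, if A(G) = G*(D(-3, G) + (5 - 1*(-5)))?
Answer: -1032848/65 ≈ -15890.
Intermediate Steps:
D(b, q) = 6 + 1/(2 + q) (D(b, q) = 6 + 1/(q + 2) = 6 + 1/(2 + q))
A(G) = G*(10 + (13 + 6*G)/(2 + G)) (A(G) = G*((13 + 6*G)/(2 + G) + (5 - 1*(-5))) = G*((13 + 6*G)/(2 + G) + (5 + 5)) = G*((13 + 6*G)/(2 + G) + 10) = G*(10 + (13 + 6*G)/(2 + G)))
(A(-67) - 16154) + 1335 = (-67*(33 + 16*(-67))/(2 - 67) - 16154) + 1335 = (-67*(33 - 1072)/(-65) - 16154) + 1335 = (-67*(-1/65)*(-1039) - 16154) + 1335 = (-69613/65 - 16154) + 1335 = -1119623/65 + 1335 = -1032848/65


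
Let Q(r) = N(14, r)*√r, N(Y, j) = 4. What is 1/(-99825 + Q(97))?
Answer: -99825/9965029073 - 4*√97/9965029073 ≈ -1.0021e-5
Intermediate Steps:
Q(r) = 4*√r
1/(-99825 + Q(97)) = 1/(-99825 + 4*√97)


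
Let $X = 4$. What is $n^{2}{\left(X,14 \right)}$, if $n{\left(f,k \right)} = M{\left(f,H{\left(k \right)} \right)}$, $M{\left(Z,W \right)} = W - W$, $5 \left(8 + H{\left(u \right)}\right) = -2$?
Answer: $0$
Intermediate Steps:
$H{\left(u \right)} = - \frac{42}{5}$ ($H{\left(u \right)} = -8 + \frac{1}{5} \left(-2\right) = -8 - \frac{2}{5} = - \frac{42}{5}$)
$M{\left(Z,W \right)} = 0$
$n{\left(f,k \right)} = 0$
$n^{2}{\left(X,14 \right)} = 0^{2} = 0$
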